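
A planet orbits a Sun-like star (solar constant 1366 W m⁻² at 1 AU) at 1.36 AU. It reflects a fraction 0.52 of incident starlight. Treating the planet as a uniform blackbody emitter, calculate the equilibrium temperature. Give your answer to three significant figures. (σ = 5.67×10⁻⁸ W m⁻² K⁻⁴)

Flux at 1.36 AU: S = 1366/1.36² = 739 W m⁻².
Energy balance: absorbed = emitted ⇒ πR²·S(1−A) = 4πR²·σT_eq⁴, so T_eq⁴ = S(1−A)/(4σ).
T_eq = [739 × 0.48 / (4 × 5.67×10⁻⁸)]^(1/4) = (1.56×10⁹)^(1/4) = 199 K.

T_eq ≈ 199 K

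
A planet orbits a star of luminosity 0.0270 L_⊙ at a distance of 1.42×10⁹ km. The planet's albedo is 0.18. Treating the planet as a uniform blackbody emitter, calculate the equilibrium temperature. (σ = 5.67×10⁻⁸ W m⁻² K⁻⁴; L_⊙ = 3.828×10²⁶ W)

T_eq ≈ 34.8 K

d = 1.42×10⁹ km = 1.42×10¹² m.
L = 0.0270 × 3.828×10²⁶ = 1.03×10²⁵ W.
Flux: S = L/(4πd²) = 1.03×10²⁵/(4π×(1.42×10¹²)²) = 0.408 W m⁻².
Energy balance: absorbed = emitted ⇒ πR²·S(1−A) = 4πR²·σT_eq⁴, so T_eq⁴ = S(1−A)/(4σ).
T_eq = [0.408 × 0.82 / (4 × 5.67×10⁻⁸)]^(1/4) = (1.47×10⁶)^(1/4) = 34.8 K.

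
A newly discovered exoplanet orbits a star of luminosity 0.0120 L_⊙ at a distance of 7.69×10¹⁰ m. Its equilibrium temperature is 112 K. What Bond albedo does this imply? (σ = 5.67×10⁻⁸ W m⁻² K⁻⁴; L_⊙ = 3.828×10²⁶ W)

A ≈ 0.42

L = 0.0120 × 3.828×10²⁶ = 4.59×10²⁴ W.
Flux: S = L/(4πd²) = 4.59×10²⁴/(4π×(7.69×10¹⁰)²) = 61.8 W m⁻².
From T_eq⁴ = S(1−A)/(4σ): 1−A = 4σT_eq⁴/S.
1−A = 4 × 5.67×10⁻⁸ × (112)⁴ / 61.8 = 0.577.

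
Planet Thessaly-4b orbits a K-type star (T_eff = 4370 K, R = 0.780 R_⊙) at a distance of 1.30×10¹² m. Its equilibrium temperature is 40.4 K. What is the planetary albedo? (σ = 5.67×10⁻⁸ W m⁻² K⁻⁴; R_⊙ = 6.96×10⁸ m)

R_⋆ = 0.780 × 6.96×10⁸ = 5.43×10⁸ m.
L = 4πR_⋆²σT_⋆⁴ = 4π(5.43×10⁸)² × 5.67×10⁻⁸ × (4370)⁴ = 7.66×10²⁵ W.
S = L/(4πd²) = 3.61 W m⁻².
From T_eq⁴ = S(1−A)/(4σ): 1−A = 4σT_eq⁴/S.
1−A = 4 × 5.67×10⁻⁸ × (40.4)⁴ / 3.61 = 0.168.

A ≈ 0.83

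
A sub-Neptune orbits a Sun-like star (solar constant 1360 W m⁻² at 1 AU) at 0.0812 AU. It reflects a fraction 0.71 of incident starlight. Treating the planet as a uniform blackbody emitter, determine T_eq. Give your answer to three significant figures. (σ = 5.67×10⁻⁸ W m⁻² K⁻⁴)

Flux at 0.0812 AU: S = 1360/0.0812² = 2.06×10⁵ W m⁻².
Energy balance: absorbed = emitted ⇒ πR²·S(1−A) = 4πR²·σT_eq⁴, so T_eq⁴ = S(1−A)/(4σ).
T_eq = [2.06×10⁵ × 0.29 / (4 × 5.67×10⁻⁸)]^(1/4) = (2.64×10¹¹)^(1/4) = 717 K.

T_eq ≈ 717 K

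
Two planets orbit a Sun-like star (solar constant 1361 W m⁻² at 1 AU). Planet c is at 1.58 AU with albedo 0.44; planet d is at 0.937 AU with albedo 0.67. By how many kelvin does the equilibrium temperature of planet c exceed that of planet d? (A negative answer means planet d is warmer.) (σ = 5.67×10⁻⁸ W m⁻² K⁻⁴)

T_eq = [S₀(1−A)/(4σd²)]^(1/4), so T ∝ (1−A)^(1/4) / √d.
T₁ = [1361×0.56/(4×5.67×10⁻⁸×1.58²)]^(1/4) = 191.55 K.
T₂ = [1361×0.33/(4×5.67×10⁻⁸×0.937²)]^(1/4) = 217.93 K.

ΔT ≈ -26.4 K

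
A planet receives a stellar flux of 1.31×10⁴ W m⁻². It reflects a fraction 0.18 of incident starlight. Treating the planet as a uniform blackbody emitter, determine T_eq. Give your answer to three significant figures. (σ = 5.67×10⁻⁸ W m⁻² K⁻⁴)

Energy balance: absorbed = emitted ⇒ πR²·S(1−A) = 4πR²·σT_eq⁴, so T_eq⁴ = S(1−A)/(4σ).
T_eq = [1.31×10⁴ × 0.82 / (4 × 5.67×10⁻⁸)]^(1/4) = (4.74×10¹⁰)^(1/4) = 467 K.

T_eq ≈ 467 K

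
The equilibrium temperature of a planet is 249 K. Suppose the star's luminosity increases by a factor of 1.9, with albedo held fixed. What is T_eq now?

T_eq ≈ 292 K

T_eq ∝ L^(1/4) · d^(−1/2).
T′ = 249 × 1.9^(1/4) = 292 K.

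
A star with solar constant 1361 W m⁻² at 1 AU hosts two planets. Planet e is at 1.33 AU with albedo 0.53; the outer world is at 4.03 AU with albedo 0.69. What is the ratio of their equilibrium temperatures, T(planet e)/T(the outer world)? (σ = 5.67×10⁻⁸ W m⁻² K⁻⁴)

T_eq = [S₀(1−A)/(4σd²)]^(1/4), so T ∝ (1−A)^(1/4) / √d.
T₁ = [1361×0.47/(4×5.67×10⁻⁸×1.33²)]^(1/4) = 199.83 K.
T₂ = [1361×0.31/(4×5.67×10⁻⁸×4.03²)]^(1/4) = 103.45 K.

T₁/T₂ ≈ 1.932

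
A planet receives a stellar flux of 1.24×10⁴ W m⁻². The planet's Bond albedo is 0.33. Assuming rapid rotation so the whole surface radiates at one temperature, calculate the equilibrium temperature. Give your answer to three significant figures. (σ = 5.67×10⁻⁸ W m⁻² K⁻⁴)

T_eq ≈ 437 K

Energy balance: absorbed = emitted ⇒ πR²·S(1−A) = 4πR²·σT_eq⁴, so T_eq⁴ = S(1−A)/(4σ).
T_eq = [1.24×10⁴ × 0.67 / (4 × 5.67×10⁻⁸)]^(1/4) = (3.66×10¹⁰)^(1/4) = 437 K.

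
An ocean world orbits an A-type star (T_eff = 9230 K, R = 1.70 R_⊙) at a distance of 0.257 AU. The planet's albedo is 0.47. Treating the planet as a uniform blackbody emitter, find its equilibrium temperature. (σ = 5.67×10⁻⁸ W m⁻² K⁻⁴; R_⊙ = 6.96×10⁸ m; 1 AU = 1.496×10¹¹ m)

T_eq ≈ 977 K

R_⋆ = 1.70 × 6.96×10⁸ = 1.18×10⁹ m.
d = 0.257 AU = 3.84×10¹⁰ m.
L = 4πR_⋆²σT_⋆⁴ = 4π(1.18×10⁹)² × 5.67×10⁻⁸ × (9230)⁴ = 7.24×10²⁷ W.
S = L/(4πd²) = 3.90×10⁵ W m⁻².
Energy balance: absorbed = emitted ⇒ πR²·S(1−A) = 4πR²·σT_eq⁴, so T_eq⁴ = S(1−A)/(4σ).
T_eq = [3.90×10⁵ × 0.53 / (4 × 5.67×10⁻⁸)]^(1/4) = (9.11×10¹¹)^(1/4) = 977 K.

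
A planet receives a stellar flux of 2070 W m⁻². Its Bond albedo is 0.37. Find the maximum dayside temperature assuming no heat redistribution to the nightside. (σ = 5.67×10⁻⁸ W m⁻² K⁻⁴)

With no redistribution each surface element balances locally: S(1−A) = σT⁴.
T = [2070 × 0.63 / 5.67×10⁻⁸]^(1/4) = (2.30×10¹⁰)^(1/4) = 389 K.

T_ss ≈ 389 K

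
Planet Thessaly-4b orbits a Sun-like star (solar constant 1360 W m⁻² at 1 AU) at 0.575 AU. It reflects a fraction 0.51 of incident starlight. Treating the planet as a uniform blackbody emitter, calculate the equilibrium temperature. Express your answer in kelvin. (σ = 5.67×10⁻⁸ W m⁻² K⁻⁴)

T_eq ≈ 307 K

Flux at 0.575 AU: S = 1360/0.575² = 4110 W m⁻².
Energy balance: absorbed = emitted ⇒ πR²·S(1−A) = 4πR²·σT_eq⁴, so T_eq⁴ = S(1−A)/(4σ).
T_eq = [4110 × 0.49 / (4 × 5.67×10⁻⁸)]^(1/4) = (8.89×10⁹)^(1/4) = 307 K.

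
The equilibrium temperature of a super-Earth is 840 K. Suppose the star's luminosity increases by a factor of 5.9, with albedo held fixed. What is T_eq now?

T_eq ∝ L^(1/4) · d^(−1/2).
T′ = 840 × 5.9^(1/4) = 1310 K.

T_eq ≈ 1310 K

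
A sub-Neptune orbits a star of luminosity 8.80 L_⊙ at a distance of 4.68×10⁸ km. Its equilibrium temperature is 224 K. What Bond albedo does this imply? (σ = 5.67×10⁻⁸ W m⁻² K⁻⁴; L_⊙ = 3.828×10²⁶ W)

d = 4.68×10⁸ km = 4.68×10¹¹ m.
L = 8.80 × 3.828×10²⁶ = 3.37×10²⁷ W.
Flux: S = L/(4πd²) = 3.37×10²⁷/(4π×(4.68×10¹¹)²) = 1220 W m⁻².
From T_eq⁴ = S(1−A)/(4σ): 1−A = 4σT_eq⁴/S.
1−A = 4 × 5.67×10⁻⁸ × (224)⁴ / 1220 = 0.467.

A ≈ 0.53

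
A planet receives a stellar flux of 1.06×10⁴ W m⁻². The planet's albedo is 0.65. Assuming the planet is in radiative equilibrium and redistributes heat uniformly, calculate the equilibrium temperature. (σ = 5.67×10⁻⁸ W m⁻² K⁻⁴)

Energy balance: absorbed = emitted ⇒ πR²·S(1−A) = 4πR²·σT_eq⁴, so T_eq⁴ = S(1−A)/(4σ).
T_eq = [1.06×10⁴ × 0.35 / (4 × 5.67×10⁻⁸)]^(1/4) = (1.64×10¹⁰)^(1/4) = 358 K.

T_eq ≈ 358 K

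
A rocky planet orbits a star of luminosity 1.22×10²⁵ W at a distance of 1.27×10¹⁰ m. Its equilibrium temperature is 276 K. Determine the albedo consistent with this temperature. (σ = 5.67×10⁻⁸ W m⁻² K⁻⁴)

A ≈ 0.78

Flux: S = L/(4πd²) = 1.22×10²⁵/(4π×(1.27×10¹⁰)²) = 6020 W m⁻².
From T_eq⁴ = S(1−A)/(4σ): 1−A = 4σT_eq⁴/S.
1−A = 4 × 5.67×10⁻⁸ × (276)⁴ / 6020 = 0.219.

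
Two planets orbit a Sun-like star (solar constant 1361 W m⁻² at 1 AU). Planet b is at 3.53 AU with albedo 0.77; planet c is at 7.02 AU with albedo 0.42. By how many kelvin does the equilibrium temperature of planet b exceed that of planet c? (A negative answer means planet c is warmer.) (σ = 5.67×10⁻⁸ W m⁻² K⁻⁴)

ΔT ≈ 10.9 K

T_eq = [S₀(1−A)/(4σd²)]^(1/4), so T ∝ (1−A)^(1/4) / √d.
T₁ = [1361×0.23/(4×5.67×10⁻⁸×3.53²)]^(1/4) = 102.59 K.
T₂ = [1361×0.58/(4×5.67×10⁻⁸×7.02²)]^(1/4) = 91.67 K.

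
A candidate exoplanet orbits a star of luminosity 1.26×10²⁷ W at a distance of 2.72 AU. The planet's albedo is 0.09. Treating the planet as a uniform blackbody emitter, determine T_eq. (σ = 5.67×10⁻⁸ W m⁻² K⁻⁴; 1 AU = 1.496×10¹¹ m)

T_eq ≈ 222 K

d = 2.72 AU = 4.07×10¹¹ m.
Flux: S = L/(4πd²) = 1.26×10²⁷/(4π×(4.07×10¹¹)²) = 606 W m⁻².
Energy balance: absorbed = emitted ⇒ πR²·S(1−A) = 4πR²·σT_eq⁴, so T_eq⁴ = S(1−A)/(4σ).
T_eq = [606 × 0.91 / (4 × 5.67×10⁻⁸)]^(1/4) = (2.43×10⁹)^(1/4) = 222 K.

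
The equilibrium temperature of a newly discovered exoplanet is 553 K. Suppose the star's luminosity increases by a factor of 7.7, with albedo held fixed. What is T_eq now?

T_eq ∝ L^(1/4) · d^(−1/2).
T′ = 553 × 7.7^(1/4) = 921 K.

T_eq ≈ 921 K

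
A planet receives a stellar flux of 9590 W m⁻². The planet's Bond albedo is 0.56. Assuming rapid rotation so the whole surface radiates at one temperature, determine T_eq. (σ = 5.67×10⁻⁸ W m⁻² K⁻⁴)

Energy balance: absorbed = emitted ⇒ πR²·S(1−A) = 4πR²·σT_eq⁴, so T_eq⁴ = S(1−A)/(4σ).
T_eq = [9590 × 0.44 / (4 × 5.67×10⁻⁸)]^(1/4) = (1.86×10¹⁰)^(1/4) = 369 K.

T_eq ≈ 369 K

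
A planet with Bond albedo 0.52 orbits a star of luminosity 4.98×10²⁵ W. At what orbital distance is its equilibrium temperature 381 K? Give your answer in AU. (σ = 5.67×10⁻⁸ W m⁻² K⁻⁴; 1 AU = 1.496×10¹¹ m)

From T_eq⁴ = L(1−A)/(16πσd²): d = √[L(1−A)/(16πσT_eq⁴)].
d = √[4.98×10²⁵ × 0.48 / (16π × 5.67×10⁻⁸ × (381)⁴)] = 2.00×10¹⁰ m = 0.133 AU.

d ≈ 0.133 AU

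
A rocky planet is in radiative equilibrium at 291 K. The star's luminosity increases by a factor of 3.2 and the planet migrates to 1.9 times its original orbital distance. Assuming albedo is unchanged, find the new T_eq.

T_eq ≈ 282 K

T_eq ∝ L^(1/4) · d^(−1/2).
T′ = 291 × 3.2^(1/4) / 1.9^(1/2) = 282 K.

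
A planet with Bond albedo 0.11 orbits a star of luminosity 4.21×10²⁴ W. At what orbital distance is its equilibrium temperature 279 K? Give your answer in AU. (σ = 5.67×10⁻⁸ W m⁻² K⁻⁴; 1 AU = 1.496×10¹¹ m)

From T_eq⁴ = L(1−A)/(16πσd²): d = √[L(1−A)/(16πσT_eq⁴)].
d = √[4.21×10²⁴ × 0.89 / (16π × 5.67×10⁻⁸ × (279)⁴)] = 1.47×10¹⁰ m = 0.0985 AU.

d ≈ 0.0985 AU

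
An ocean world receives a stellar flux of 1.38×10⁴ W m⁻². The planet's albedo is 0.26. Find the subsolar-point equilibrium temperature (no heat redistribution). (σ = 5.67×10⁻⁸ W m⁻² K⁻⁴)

At the subsolar point the surface absorbs S(1−A) and emits σT⁴ per unit area — no factor of 4, since only the local patch is in balance.
T = [1.38×10⁴ × 0.74 / 5.67×10⁻⁸]^(1/4) = (1.80×10¹¹)^(1/4) = 651 K.

T_ss ≈ 651 K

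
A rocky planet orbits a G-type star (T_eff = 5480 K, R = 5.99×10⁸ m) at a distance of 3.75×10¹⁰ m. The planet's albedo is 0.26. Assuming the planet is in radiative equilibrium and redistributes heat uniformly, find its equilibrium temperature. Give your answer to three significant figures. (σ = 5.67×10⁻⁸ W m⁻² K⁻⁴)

L = 4πR_⋆²σT_⋆⁴ = 4π(5.99×10⁸)² × 5.67×10⁻⁸ × (5480)⁴ = 2.31×10²⁶ W.
S = L/(4πd²) = 1.30×10⁴ W m⁻².
Energy balance: absorbed = emitted ⇒ πR²·S(1−A) = 4πR²·σT_eq⁴, so T_eq⁴ = S(1−A)/(4σ).
T_eq = [1.30×10⁴ × 0.74 / (4 × 5.67×10⁻⁸)]^(1/4) = (4.26×10¹⁰)^(1/4) = 454 K.

T_eq ≈ 454 K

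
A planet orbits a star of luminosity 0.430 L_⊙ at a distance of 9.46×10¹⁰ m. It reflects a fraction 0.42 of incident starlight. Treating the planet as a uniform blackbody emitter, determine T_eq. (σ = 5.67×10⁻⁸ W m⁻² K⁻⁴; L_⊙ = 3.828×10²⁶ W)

L = 0.430 × 3.828×10²⁶ = 1.65×10²⁶ W.
Flux: S = L/(4πd²) = 1.65×10²⁶/(4π×(9.46×10¹⁰)²) = 1460 W m⁻².
Energy balance: absorbed = emitted ⇒ πR²·S(1−A) = 4πR²·σT_eq⁴, so T_eq⁴ = S(1−A)/(4σ).
T_eq = [1460 × 0.58 / (4 × 5.67×10⁻⁸)]^(1/4) = (3.74×10⁹)^(1/4) = 247 K.

T_eq ≈ 247 K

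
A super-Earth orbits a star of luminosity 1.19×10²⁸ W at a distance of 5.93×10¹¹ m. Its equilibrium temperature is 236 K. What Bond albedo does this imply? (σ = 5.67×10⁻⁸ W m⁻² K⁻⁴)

A ≈ 0.74

Flux: S = L/(4πd²) = 1.19×10²⁸/(4π×(5.93×10¹¹)²) = 2690 W m⁻².
From T_eq⁴ = S(1−A)/(4σ): 1−A = 4σT_eq⁴/S.
1−A = 4 × 5.67×10⁻⁸ × (236)⁴ / 2690 = 0.261.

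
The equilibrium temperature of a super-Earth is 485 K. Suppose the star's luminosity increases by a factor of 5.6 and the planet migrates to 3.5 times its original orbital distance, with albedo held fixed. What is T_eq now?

T_eq ∝ L^(1/4) · d^(−1/2).
T′ = 485 × 5.6^(1/4) / 3.5^(1/2) = 399 K.

T_eq ≈ 399 K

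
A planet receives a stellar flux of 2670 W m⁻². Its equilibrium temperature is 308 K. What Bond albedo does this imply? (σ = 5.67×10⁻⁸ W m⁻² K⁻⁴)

A ≈ 0.24

From T_eq⁴ = S(1−A)/(4σ): 1−A = 4σT_eq⁴/S.
1−A = 4 × 5.67×10⁻⁸ × (308)⁴ / 2670 = 0.764.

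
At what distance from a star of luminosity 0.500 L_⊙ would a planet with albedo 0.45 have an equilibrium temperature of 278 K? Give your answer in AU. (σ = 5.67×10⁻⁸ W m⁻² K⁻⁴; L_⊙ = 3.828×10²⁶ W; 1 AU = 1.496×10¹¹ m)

L = 0.500 × 3.828×10²⁶ = 1.91×10²⁶ W.
From T_eq⁴ = L(1−A)/(16πσd²): d = √[L(1−A)/(16πσT_eq⁴)].
d = √[1.91×10²⁶ × 0.55 / (16π × 5.67×10⁻⁸ × (278)⁴)] = 7.86×10¹⁰ m = 0.526 AU.

d ≈ 0.526 AU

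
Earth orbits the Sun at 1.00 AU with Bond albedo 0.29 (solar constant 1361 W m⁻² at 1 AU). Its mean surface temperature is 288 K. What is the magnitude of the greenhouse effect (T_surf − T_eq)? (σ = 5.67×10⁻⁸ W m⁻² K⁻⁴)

ΔT ≈ 32.5 K

S = 1361/1.00² = 1361 W m⁻².
T_eq = [S(1−A)/(4σ)]^(1/4) = [1361×0.71/(4×5.67×10⁻⁸)]^(1/4) = 255.5 K.
ΔT = T_surf − T_eq = 288 − 255.5.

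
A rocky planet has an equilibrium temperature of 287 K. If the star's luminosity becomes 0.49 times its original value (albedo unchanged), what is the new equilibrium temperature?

T_eq ∝ L^(1/4) · d^(−1/2).
T′ = 287 × 0.49^(1/4) = 240 K.

T_eq ≈ 240 K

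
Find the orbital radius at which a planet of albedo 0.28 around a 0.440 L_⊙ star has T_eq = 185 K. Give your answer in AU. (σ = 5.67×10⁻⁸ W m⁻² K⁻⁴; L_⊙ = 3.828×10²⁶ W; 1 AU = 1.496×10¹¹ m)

L = 0.440 × 3.828×10²⁶ = 1.68×10²⁶ W.
From T_eq⁴ = L(1−A)/(16πσd²): d = √[L(1−A)/(16πσT_eq⁴)].
d = √[1.68×10²⁶ × 0.72 / (16π × 5.67×10⁻⁸ × (185)⁴)] = 1.91×10¹¹ m = 1.27 AU.

d ≈ 1.27 AU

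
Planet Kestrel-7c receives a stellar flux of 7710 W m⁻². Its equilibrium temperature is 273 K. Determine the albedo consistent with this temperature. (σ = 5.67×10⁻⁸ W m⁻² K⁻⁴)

A ≈ 0.84

From T_eq⁴ = S(1−A)/(4σ): 1−A = 4σT_eq⁴/S.
1−A = 4 × 5.67×10⁻⁸ × (273)⁴ / 7710 = 0.163.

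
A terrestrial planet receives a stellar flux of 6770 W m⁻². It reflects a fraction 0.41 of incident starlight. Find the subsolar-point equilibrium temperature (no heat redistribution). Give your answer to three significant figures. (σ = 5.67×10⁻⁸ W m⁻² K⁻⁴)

T_ss ≈ 515 K

At the subsolar point the surface absorbs S(1−A) and emits σT⁴ per unit area — no factor of 4, since only the local patch is in balance.
T = [6770 × 0.59 / 5.67×10⁻⁸]^(1/4) = (7.04×10¹⁰)^(1/4) = 515 K.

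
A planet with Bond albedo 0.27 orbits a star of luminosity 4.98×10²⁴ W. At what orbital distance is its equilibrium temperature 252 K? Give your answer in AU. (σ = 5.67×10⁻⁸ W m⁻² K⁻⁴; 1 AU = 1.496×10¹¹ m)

d ≈ 0.119 AU

From T_eq⁴ = L(1−A)/(16πσd²): d = √[L(1−A)/(16πσT_eq⁴)].
d = √[4.98×10²⁴ × 0.73 / (16π × 5.67×10⁻⁸ × (252)⁴)] = 1.78×10¹⁰ m = 0.119 AU.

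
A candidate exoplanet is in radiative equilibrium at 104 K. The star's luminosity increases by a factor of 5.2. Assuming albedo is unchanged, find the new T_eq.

T_eq ∝ L^(1/4) · d^(−1/2).
T′ = 104 × 5.2^(1/4) = 157 K.

T_eq ≈ 157 K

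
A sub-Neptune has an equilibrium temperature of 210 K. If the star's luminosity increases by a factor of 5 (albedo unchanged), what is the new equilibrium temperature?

T_eq ∝ L^(1/4) · d^(−1/2).
T′ = 210 × 5^(1/4) = 314 K.

T_eq ≈ 314 K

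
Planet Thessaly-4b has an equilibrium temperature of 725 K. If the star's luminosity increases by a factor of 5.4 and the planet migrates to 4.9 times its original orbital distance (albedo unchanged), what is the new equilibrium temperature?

T_eq ≈ 499 K

T_eq ∝ L^(1/4) · d^(−1/2).
T′ = 725 × 5.4^(1/4) / 4.9^(1/2) = 499 K.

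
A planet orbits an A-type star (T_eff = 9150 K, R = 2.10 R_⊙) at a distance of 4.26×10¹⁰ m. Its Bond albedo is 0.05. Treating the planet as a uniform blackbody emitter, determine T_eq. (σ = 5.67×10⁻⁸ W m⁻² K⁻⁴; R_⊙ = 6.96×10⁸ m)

R_⋆ = 2.10 × 6.96×10⁸ = 1.46×10⁹ m.
L = 4πR_⋆²σT_⋆⁴ = 4π(1.46×10⁹)² × 5.67×10⁻⁸ × (9150)⁴ = 1.07×10²⁸ W.
S = L/(4πd²) = 4.68×10⁵ W m⁻².
Energy balance: absorbed = emitted ⇒ πR²·S(1−A) = 4πR²·σT_eq⁴, so T_eq⁴ = S(1−A)/(4σ).
T_eq = [4.68×10⁵ × 0.95 / (4 × 5.67×10⁻⁸)]^(1/4) = (1.96×10¹²)^(1/4) = 1180 K.

T_eq ≈ 1180 K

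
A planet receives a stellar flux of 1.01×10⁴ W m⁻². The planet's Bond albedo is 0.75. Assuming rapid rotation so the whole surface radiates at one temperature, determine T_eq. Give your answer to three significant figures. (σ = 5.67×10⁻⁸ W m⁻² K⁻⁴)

T_eq ≈ 325 K

Energy balance: absorbed = emitted ⇒ πR²·S(1−A) = 4πR²·σT_eq⁴, so T_eq⁴ = S(1−A)/(4σ).
T_eq = [1.01×10⁴ × 0.25 / (4 × 5.67×10⁻⁸)]^(1/4) = (1.11×10¹⁰)^(1/4) = 325 K.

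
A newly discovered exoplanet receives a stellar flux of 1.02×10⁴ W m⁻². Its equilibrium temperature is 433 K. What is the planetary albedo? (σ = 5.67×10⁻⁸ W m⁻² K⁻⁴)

A ≈ 0.22

From T_eq⁴ = S(1−A)/(4σ): 1−A = 4σT_eq⁴/S.
1−A = 4 × 5.67×10⁻⁸ × (433)⁴ / 1.02×10⁴ = 0.782.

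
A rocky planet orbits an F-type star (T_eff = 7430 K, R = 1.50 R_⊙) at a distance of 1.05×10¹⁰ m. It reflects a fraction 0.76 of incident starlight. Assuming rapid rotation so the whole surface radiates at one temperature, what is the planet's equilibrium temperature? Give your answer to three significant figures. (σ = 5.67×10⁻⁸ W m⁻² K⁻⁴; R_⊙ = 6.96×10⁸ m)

T_eq ≈ 1160 K

R_⋆ = 1.50 × 6.96×10⁸ = 1.04×10⁹ m.
L = 4πR_⋆²σT_⋆⁴ = 4π(1.04×10⁹)² × 5.67×10⁻⁸ × (7430)⁴ = 2.37×10²⁷ W.
S = L/(4πd²) = 1.71×10⁶ W m⁻².
Energy balance: absorbed = emitted ⇒ πR²·S(1−A) = 4πR²·σT_eq⁴, so T_eq⁴ = S(1−A)/(4σ).
T_eq = [1.71×10⁶ × 0.24 / (4 × 5.67×10⁻⁸)]^(1/4) = (1.81×10¹²)^(1/4) = 1160 K.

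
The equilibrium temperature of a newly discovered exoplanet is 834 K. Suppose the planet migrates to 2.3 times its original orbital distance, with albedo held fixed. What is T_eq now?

T_eq ≈ 550 K

T_eq ∝ L^(1/4) · d^(−1/2).
T′ = 834 / 2.3^(1/2) = 550 K.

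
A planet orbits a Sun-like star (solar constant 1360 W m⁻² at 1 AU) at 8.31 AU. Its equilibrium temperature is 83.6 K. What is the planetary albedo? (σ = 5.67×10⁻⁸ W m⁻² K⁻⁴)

A ≈ 0.44

Flux at 8.31 AU: S = 1360/8.31² = 19.7 W m⁻².
From T_eq⁴ = S(1−A)/(4σ): 1−A = 4σT_eq⁴/S.
1−A = 4 × 5.67×10⁻⁸ × (83.6)⁴ / 19.7 = 0.563.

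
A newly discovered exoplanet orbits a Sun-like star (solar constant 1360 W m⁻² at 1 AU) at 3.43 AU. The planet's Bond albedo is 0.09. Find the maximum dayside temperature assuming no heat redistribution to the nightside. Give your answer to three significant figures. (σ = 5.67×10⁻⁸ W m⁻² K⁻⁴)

T_ss ≈ 208 K

Flux at 3.43 AU: S = 1360/3.43² = 116 W m⁻².
With no redistribution each surface element balances locally: S(1−A) = σT⁴.
T = [116 × 0.91 / 5.67×10⁻⁸]^(1/4) = (1.86×10⁹)^(1/4) = 208 K.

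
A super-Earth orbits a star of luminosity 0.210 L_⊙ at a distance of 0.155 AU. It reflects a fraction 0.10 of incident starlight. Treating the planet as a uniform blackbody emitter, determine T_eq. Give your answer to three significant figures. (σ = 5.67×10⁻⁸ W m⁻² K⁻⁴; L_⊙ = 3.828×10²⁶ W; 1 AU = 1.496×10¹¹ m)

T_eq ≈ 466 K

d = 0.155 AU = 2.32×10¹⁰ m.
L = 0.210 × 3.828×10²⁶ = 8.04×10²⁵ W.
Flux: S = L/(4πd²) = 8.04×10²⁵/(4π×(2.32×10¹⁰)²) = 1.19×10⁴ W m⁻².
Energy balance: absorbed = emitted ⇒ πR²·S(1−A) = 4πR²·σT_eq⁴, so T_eq⁴ = S(1−A)/(4σ).
T_eq = [1.19×10⁴ × 0.90 / (4 × 5.67×10⁻⁸)]^(1/4) = (4.72×10¹⁰)^(1/4) = 466 K.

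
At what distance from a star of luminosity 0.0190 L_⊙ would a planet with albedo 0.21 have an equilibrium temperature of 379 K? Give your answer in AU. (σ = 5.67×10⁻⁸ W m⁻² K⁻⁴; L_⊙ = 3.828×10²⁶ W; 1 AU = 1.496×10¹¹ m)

L = 0.0190 × 3.828×10²⁶ = 7.27×10²⁴ W.
From T_eq⁴ = L(1−A)/(16πσd²): d = √[L(1−A)/(16πσT_eq⁴)].
d = √[7.27×10²⁴ × 0.79 / (16π × 5.67×10⁻⁸ × (379)⁴)] = 9.88×10⁹ m = 0.0661 AU.

d ≈ 0.0661 AU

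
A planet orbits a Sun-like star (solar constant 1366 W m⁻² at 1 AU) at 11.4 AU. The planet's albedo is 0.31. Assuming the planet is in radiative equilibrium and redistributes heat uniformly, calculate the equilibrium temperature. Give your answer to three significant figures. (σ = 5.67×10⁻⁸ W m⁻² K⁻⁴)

Flux at 11.4 AU: S = 1366/11.4² = 10.5 W m⁻².
Energy balance: absorbed = emitted ⇒ πR²·S(1−A) = 4πR²·σT_eq⁴, so T_eq⁴ = S(1−A)/(4σ).
T_eq = [10.5 × 0.69 / (4 × 5.67×10⁻⁸)]^(1/4) = (3.20×10⁷)^(1/4) = 75.2 K.

T_eq ≈ 75.2 K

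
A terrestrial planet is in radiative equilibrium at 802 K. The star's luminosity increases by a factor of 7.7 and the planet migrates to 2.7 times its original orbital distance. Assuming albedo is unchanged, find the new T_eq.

T_eq ∝ L^(1/4) · d^(−1/2).
T′ = 802 × 7.7^(1/4) / 2.7^(1/2) = 813 K.

T_eq ≈ 813 K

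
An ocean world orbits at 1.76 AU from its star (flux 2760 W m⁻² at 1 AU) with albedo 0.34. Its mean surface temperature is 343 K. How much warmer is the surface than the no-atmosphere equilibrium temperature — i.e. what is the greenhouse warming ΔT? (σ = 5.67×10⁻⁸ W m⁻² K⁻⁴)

ΔT ≈ 117.3 K

S = 2760/1.76² = 891.0 W m⁻².
T_eq = [S(1−A)/(4σ)]^(1/4) = [891.0×0.66/(4×5.67×10⁻⁸)]^(1/4) = 225.7 K.
ΔT = T_surf − T_eq = 343 − 225.7.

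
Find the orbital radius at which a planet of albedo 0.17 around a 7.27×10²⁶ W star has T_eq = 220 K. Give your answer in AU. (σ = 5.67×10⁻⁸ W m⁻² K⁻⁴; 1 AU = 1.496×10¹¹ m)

From T_eq⁴ = L(1−A)/(16πσd²): d = √[L(1−A)/(16πσT_eq⁴)].
d = √[7.27×10²⁶ × 0.83 / (16π × 5.67×10⁻⁸ × (220)⁴)] = 3.01×10¹¹ m = 2.01 AU.

d ≈ 2.01 AU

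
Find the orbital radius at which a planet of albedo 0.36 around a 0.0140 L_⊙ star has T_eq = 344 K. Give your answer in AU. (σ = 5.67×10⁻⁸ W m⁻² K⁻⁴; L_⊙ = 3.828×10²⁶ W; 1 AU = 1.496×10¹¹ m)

L = 0.0140 × 3.828×10²⁶ = 5.36×10²⁴ W.
From T_eq⁴ = L(1−A)/(16πσd²): d = √[L(1−A)/(16πσT_eq⁴)].
d = √[5.36×10²⁴ × 0.64 / (16π × 5.67×10⁻⁸ × (344)⁴)] = 9.27×10⁹ m = 0.0620 AU.

d ≈ 0.0620 AU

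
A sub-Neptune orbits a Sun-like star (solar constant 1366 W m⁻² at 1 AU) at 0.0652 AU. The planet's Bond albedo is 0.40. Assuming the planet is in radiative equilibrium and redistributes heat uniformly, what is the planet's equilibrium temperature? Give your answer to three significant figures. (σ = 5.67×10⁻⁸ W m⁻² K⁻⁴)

Flux at 0.0652 AU: S = 1366/0.0652² = 3.21×10⁵ W m⁻².
Energy balance: absorbed = emitted ⇒ πR²·S(1−A) = 4πR²·σT_eq⁴, so T_eq⁴ = S(1−A)/(4σ).
T_eq = [3.21×10⁵ × 0.60 / (4 × 5.67×10⁻⁸)]^(1/4) = (8.50×10¹¹)^(1/4) = 960 K.

T_eq ≈ 960 K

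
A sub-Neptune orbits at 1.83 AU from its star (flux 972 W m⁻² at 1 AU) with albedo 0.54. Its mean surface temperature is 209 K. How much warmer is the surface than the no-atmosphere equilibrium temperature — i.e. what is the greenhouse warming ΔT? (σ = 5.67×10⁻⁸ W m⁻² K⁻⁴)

ΔT ≈ 53.2 K

S = 972/1.83² = 290.2 W m⁻².
T_eq = [S(1−A)/(4σ)]^(1/4) = [290.2×0.46/(4×5.67×10⁻⁸)]^(1/4) = 155.8 K.
ΔT = T_surf − T_eq = 209 − 155.8.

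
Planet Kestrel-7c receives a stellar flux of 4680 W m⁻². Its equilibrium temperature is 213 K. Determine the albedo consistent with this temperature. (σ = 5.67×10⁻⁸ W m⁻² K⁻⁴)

From T_eq⁴ = S(1−A)/(4σ): 1−A = 4σT_eq⁴/S.
1−A = 4 × 5.67×10⁻⁸ × (213)⁴ / 4680 = 0.100.

A ≈ 0.90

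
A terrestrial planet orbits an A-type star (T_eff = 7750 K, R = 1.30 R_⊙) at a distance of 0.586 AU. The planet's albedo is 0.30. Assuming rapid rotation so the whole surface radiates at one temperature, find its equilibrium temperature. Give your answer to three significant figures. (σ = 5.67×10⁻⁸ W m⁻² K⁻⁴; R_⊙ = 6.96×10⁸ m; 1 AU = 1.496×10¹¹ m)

T_eq ≈ 509 K

R_⋆ = 1.30 × 6.96×10⁸ = 9.05×10⁸ m.
d = 0.586 AU = 8.77×10¹⁰ m.
L = 4πR_⋆²σT_⋆⁴ = 4π(9.05×10⁸)² × 5.67×10⁻⁸ × (7750)⁴ = 2.10×10²⁷ W.
S = L/(4πd²) = 2.18×10⁴ W m⁻².
Energy balance: absorbed = emitted ⇒ πR²·S(1−A) = 4πR²·σT_eq⁴, so T_eq⁴ = S(1−A)/(4σ).
T_eq = [2.18×10⁴ × 0.70 / (4 × 5.67×10⁻⁸)]^(1/4) = (6.72×10¹⁰)^(1/4) = 509 K.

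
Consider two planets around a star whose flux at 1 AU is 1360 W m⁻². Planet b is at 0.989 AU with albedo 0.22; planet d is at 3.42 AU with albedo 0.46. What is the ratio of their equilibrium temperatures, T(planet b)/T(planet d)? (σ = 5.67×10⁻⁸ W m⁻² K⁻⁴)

T₁/T₂ ≈ 2.039

T_eq = [S₀(1−A)/(4σd²)]^(1/4), so T ∝ (1−A)^(1/4) / √d.
T₁ = [1360×0.78/(4×5.67×10⁻⁸×0.989²)]^(1/4) = 262.97 K.
T₂ = [1360×0.54/(4×5.67×10⁻⁸×3.42²)]^(1/4) = 128.99 K.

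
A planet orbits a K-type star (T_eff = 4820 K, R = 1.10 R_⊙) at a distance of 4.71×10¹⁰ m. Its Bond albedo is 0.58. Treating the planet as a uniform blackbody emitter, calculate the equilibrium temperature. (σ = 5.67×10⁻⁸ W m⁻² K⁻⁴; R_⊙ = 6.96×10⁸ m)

T_eq ≈ 350 K

R_⋆ = 1.10 × 6.96×10⁸ = 7.66×10⁸ m.
L = 4πR_⋆²σT_⋆⁴ = 4π(7.66×10⁸)² × 5.67×10⁻⁸ × (4820)⁴ = 2.25×10²⁶ W.
S = L/(4πd²) = 8090 W m⁻².
Energy balance: absorbed = emitted ⇒ πR²·S(1−A) = 4πR²·σT_eq⁴, so T_eq⁴ = S(1−A)/(4σ).
T_eq = [8090 × 0.42 / (4 × 5.67×10⁻⁸)]^(1/4) = (1.50×10¹⁰)^(1/4) = 350 K.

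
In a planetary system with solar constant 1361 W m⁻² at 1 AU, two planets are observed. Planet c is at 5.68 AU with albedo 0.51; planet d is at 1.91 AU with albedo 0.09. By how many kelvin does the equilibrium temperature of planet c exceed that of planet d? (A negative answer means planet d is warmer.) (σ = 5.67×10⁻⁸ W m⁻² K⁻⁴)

ΔT ≈ -99.0 K

T_eq = [S₀(1−A)/(4σd²)]^(1/4), so T ∝ (1−A)^(1/4) / √d.
T₁ = [1361×0.49/(4×5.67×10⁻⁸×5.68²)]^(1/4) = 97.71 K.
T₂ = [1361×0.91/(4×5.67×10⁻⁸×1.91²)]^(1/4) = 196.70 K.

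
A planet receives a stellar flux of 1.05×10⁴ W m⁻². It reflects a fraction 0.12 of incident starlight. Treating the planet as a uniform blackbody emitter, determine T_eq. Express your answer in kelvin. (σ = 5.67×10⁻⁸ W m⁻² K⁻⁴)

Energy balance: absorbed = emitted ⇒ πR²·S(1−A) = 4πR²·σT_eq⁴, so T_eq⁴ = S(1−A)/(4σ).
T_eq = [1.05×10⁴ × 0.88 / (4 × 5.67×10⁻⁸)]^(1/4) = (4.07×10¹⁰)^(1/4) = 449 K.

T_eq ≈ 449 K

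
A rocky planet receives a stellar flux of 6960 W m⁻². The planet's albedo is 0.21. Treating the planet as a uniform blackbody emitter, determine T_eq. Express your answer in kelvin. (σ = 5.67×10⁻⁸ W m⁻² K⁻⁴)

T_eq ≈ 395 K

Energy balance: absorbed = emitted ⇒ πR²·S(1−A) = 4πR²·σT_eq⁴, so T_eq⁴ = S(1−A)/(4σ).
T_eq = [6960 × 0.79 / (4 × 5.67×10⁻⁸)]^(1/4) = (2.42×10¹⁰)^(1/4) = 395 K.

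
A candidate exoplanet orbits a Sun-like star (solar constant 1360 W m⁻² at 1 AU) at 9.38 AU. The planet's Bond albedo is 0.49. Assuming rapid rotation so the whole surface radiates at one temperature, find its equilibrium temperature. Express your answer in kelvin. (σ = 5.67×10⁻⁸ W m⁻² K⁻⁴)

Flux at 9.38 AU: S = 1360/9.38² = 15.5 W m⁻².
Energy balance: absorbed = emitted ⇒ πR²·S(1−A) = 4πR²·σT_eq⁴, so T_eq⁴ = S(1−A)/(4σ).
T_eq = [15.5 × 0.51 / (4 × 5.67×10⁻⁸)]^(1/4) = (3.48×10⁷)^(1/4) = 76.8 K.

T_eq ≈ 76.8 K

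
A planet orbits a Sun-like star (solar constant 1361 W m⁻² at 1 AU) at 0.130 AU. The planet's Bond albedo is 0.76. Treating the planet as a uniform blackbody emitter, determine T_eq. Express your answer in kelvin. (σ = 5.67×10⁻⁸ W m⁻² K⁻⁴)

T_eq ≈ 540 K

Flux at 0.130 AU: S = 1361/0.130² = 8.05×10⁴ W m⁻².
Energy balance: absorbed = emitted ⇒ πR²·S(1−A) = 4πR²·σT_eq⁴, so T_eq⁴ = S(1−A)/(4σ).
T_eq = [8.05×10⁴ × 0.24 / (4 × 5.67×10⁻⁸)]^(1/4) = (8.52×10¹⁰)^(1/4) = 540 K.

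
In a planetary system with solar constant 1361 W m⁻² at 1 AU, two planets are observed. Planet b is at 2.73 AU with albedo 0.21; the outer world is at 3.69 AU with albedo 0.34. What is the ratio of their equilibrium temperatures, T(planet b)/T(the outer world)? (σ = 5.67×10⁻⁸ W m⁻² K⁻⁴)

T₁/T₂ ≈ 1.216

T_eq = [S₀(1−A)/(4σd²)]^(1/4), so T ∝ (1−A)^(1/4) / √d.
T₁ = [1361×0.79/(4×5.67×10⁻⁸×2.73²)]^(1/4) = 158.81 K.
T₂ = [1361×0.66/(4×5.67×10⁻⁸×3.69²)]^(1/4) = 130.60 K.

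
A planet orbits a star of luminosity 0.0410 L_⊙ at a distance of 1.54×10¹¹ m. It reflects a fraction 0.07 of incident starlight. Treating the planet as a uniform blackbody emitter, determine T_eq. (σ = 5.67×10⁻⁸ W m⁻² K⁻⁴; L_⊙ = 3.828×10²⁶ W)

T_eq ≈ 121 K

L = 0.0410 × 3.828×10²⁶ = 1.57×10²⁵ W.
Flux: S = L/(4πd²) = 1.57×10²⁵/(4π×(1.54×10¹¹)²) = 52.7 W m⁻².
Energy balance: absorbed = emitted ⇒ πR²·S(1−A) = 4πR²·σT_eq⁴, so T_eq⁴ = S(1−A)/(4σ).
T_eq = [52.7 × 0.93 / (4 × 5.67×10⁻⁸)]^(1/4) = (2.16×10⁸)^(1/4) = 121 K.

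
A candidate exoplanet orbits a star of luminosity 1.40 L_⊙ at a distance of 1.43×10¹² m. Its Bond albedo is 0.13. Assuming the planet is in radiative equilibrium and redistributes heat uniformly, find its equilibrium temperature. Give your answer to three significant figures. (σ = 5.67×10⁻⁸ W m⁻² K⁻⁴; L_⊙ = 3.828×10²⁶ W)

L = 1.40 × 3.828×10²⁶ = 5.36×10²⁶ W.
Flux: S = L/(4πd²) = 5.36×10²⁶/(4π×(1.43×10¹²)²) = 20.9 W m⁻².
Energy balance: absorbed = emitted ⇒ πR²·S(1−A) = 4πR²·σT_eq⁴, so T_eq⁴ = S(1−A)/(4σ).
T_eq = [20.9 × 0.87 / (4 × 5.67×10⁻⁸)]^(1/4) = (8.00×10⁷)^(1/4) = 94.6 K.

T_eq ≈ 94.6 K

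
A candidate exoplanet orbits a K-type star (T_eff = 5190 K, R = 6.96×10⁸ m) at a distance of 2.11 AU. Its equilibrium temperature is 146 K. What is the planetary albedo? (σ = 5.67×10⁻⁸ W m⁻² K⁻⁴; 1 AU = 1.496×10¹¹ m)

A ≈ 0.48

d = 2.11 AU = 3.16×10¹¹ m.
L = 4πR_⋆²σT_⋆⁴ = 4π(6.96×10⁸)² × 5.67×10⁻⁸ × (5190)⁴ = 2.50×10²⁶ W.
S = L/(4πd²) = 200 W m⁻².
From T_eq⁴ = S(1−A)/(4σ): 1−A = 4σT_eq⁴/S.
1−A = 4 × 5.67×10⁻⁸ × (146)⁴ / 200 = 0.515.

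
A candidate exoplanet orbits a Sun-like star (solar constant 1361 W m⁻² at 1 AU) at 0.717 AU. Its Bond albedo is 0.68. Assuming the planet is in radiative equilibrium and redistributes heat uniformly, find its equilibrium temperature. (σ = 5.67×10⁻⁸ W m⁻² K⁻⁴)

Flux at 0.717 AU: S = 1361/0.717² = 2650 W m⁻².
Energy balance: absorbed = emitted ⇒ πR²·S(1−A) = 4πR²·σT_eq⁴, so T_eq⁴ = S(1−A)/(4σ).
T_eq = [2650 × 0.32 / (4 × 5.67×10⁻⁸)]^(1/4) = (3.74×10⁹)^(1/4) = 247 K.

T_eq ≈ 247 K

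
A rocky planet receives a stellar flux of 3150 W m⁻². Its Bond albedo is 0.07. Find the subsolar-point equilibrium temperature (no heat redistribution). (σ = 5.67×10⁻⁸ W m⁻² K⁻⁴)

At the subsolar point the surface absorbs S(1−A) and emits σT⁴ per unit area — no factor of 4, since only the local patch is in balance.
T = [3150 × 0.93 / 5.67×10⁻⁸]^(1/4) = (5.17×10¹⁰)^(1/4) = 477 K.

T_ss ≈ 477 K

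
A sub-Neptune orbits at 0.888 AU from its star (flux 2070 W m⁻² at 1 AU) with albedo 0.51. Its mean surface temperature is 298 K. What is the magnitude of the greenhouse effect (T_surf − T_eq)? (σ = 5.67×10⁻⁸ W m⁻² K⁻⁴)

S = 2070/0.888² = 2625 W m⁻².
T_eq = [S(1−A)/(4σ)]^(1/4) = [2625×0.49/(4×5.67×10⁻⁸)]^(1/4) = 274.4 K.
ΔT = T_surf − T_eq = 298 − 274.4.

ΔT ≈ 23.6 K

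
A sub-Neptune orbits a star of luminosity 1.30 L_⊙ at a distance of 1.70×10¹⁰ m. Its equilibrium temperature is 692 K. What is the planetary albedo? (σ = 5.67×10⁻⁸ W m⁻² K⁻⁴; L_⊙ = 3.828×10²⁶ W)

A ≈ 0.62

L = 1.30 × 3.828×10²⁶ = 4.98×10²⁶ W.
Flux: S = L/(4πd²) = 4.98×10²⁶/(4π×(1.70×10¹⁰)²) = 1.37×10⁵ W m⁻².
From T_eq⁴ = S(1−A)/(4σ): 1−A = 4σT_eq⁴/S.
1−A = 4 × 5.67×10⁻⁸ × (692)⁴ / 1.37×10⁵ = 0.380.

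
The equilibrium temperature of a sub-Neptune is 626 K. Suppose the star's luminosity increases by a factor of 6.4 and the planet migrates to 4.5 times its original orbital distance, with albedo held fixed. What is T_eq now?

T_eq ≈ 469 K

T_eq ∝ L^(1/4) · d^(−1/2).
T′ = 626 × 6.4^(1/4) / 4.5^(1/2) = 469 K.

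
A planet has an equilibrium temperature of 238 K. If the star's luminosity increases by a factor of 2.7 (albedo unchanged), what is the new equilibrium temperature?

T_eq ≈ 305 K

T_eq ∝ L^(1/4) · d^(−1/2).
T′ = 238 × 2.7^(1/4) = 305 K.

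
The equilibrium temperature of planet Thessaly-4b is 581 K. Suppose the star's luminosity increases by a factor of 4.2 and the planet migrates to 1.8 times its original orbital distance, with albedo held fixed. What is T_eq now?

T_eq ≈ 620 K

T_eq ∝ L^(1/4) · d^(−1/2).
T′ = 581 × 4.2^(1/4) / 1.8^(1/2) = 620 K.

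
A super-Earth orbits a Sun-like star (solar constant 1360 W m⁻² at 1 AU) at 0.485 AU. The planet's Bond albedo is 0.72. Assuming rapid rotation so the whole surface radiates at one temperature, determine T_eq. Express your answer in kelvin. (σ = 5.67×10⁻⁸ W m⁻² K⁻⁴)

Flux at 0.485 AU: S = 1360/0.485² = 5780 W m⁻².
Energy balance: absorbed = emitted ⇒ πR²·S(1−A) = 4πR²·σT_eq⁴, so T_eq⁴ = S(1−A)/(4σ).
T_eq = [5780 × 0.28 / (4 × 5.67×10⁻⁸)]^(1/4) = (7.14×10⁹)^(1/4) = 291 K.

T_eq ≈ 291 K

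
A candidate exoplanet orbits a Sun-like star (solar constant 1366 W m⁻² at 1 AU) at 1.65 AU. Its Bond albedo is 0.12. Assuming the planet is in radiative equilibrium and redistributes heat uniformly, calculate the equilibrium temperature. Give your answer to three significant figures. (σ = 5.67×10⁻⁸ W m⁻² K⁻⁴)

T_eq ≈ 210 K

Flux at 1.65 AU: S = 1366/1.65² = 502 W m⁻².
Energy balance: absorbed = emitted ⇒ πR²·S(1−A) = 4πR²·σT_eq⁴, so T_eq⁴ = S(1−A)/(4σ).
T_eq = [502 × 0.88 / (4 × 5.67×10⁻⁸)]^(1/4) = (1.95×10⁹)^(1/4) = 210 K.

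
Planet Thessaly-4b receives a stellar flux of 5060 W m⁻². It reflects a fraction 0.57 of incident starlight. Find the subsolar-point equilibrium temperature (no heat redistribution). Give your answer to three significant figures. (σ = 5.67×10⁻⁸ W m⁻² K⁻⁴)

At the subsolar point the surface absorbs S(1−A) and emits σT⁴ per unit area — no factor of 4, since only the local patch is in balance.
T = [5060 × 0.43 / 5.67×10⁻⁸]^(1/4) = (3.84×10¹⁰)^(1/4) = 443 K.

T_ss ≈ 443 K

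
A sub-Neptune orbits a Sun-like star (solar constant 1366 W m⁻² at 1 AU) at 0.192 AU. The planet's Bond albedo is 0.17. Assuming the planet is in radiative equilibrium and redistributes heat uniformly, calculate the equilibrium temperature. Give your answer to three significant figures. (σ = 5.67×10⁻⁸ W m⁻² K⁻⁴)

Flux at 0.192 AU: S = 1366/0.192² = 3.71×10⁴ W m⁻².
Energy balance: absorbed = emitted ⇒ πR²·S(1−A) = 4πR²·σT_eq⁴, so T_eq⁴ = S(1−A)/(4σ).
T_eq = [3.71×10⁴ × 0.83 / (4 × 5.67×10⁻⁸)]^(1/4) = (1.36×10¹¹)^(1/4) = 607 K.

T_eq ≈ 607 K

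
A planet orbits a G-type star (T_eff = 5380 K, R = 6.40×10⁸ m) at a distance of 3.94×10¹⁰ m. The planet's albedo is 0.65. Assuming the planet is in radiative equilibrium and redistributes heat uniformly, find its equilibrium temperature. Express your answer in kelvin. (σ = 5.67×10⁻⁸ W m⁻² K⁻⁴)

L = 4πR_⋆²σT_⋆⁴ = 4π(6.40×10⁸)² × 5.67×10⁻⁸ × (5380)⁴ = 2.45×10²⁶ W.
S = L/(4πd²) = 1.25×10⁴ W m⁻².
Energy balance: absorbed = emitted ⇒ πR²·S(1−A) = 4πR²·σT_eq⁴, so T_eq⁴ = S(1−A)/(4σ).
T_eq = [1.25×10⁴ × 0.35 / (4 × 5.67×10⁻⁸)]^(1/4) = (1.93×10¹⁰)^(1/4) = 373 K.

T_eq ≈ 373 K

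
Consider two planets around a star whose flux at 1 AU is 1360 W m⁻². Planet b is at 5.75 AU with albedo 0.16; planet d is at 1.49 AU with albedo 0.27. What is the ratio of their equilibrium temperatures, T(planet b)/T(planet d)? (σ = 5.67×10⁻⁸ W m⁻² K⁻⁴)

T_eq = [S₀(1−A)/(4σd²)]^(1/4), so T ∝ (1−A)^(1/4) / √d.
T₁ = [1360×0.84/(4×5.67×10⁻⁸×5.75²)]^(1/4) = 111.10 K.
T₂ = [1360×0.73/(4×5.67×10⁻⁸×1.49²)]^(1/4) = 210.72 K.

T₁/T₂ ≈ 0.527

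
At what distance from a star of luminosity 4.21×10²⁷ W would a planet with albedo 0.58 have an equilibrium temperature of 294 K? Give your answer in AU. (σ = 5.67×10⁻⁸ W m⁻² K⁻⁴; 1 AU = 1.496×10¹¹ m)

d ≈ 1.93 AU

From T_eq⁴ = L(1−A)/(16πσd²): d = √[L(1−A)/(16πσT_eq⁴)].
d = √[4.21×10²⁷ × 0.42 / (16π × 5.67×10⁻⁸ × (294)⁴)] = 2.88×10¹¹ m = 1.93 AU.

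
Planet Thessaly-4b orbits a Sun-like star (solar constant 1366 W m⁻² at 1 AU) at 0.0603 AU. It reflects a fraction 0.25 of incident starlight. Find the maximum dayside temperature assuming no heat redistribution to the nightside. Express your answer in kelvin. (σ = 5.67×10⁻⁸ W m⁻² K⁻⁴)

Flux at 0.0603 AU: S = 1366/0.0603² = 3.76×10⁵ W m⁻².
With no redistribution each surface element balances locally: S(1−A) = σT⁴.
T = [3.76×10⁵ × 0.75 / 5.67×10⁻⁸]^(1/4) = (4.97×10¹²)^(1/4) = 1490 K.

T_ss ≈ 1490 K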